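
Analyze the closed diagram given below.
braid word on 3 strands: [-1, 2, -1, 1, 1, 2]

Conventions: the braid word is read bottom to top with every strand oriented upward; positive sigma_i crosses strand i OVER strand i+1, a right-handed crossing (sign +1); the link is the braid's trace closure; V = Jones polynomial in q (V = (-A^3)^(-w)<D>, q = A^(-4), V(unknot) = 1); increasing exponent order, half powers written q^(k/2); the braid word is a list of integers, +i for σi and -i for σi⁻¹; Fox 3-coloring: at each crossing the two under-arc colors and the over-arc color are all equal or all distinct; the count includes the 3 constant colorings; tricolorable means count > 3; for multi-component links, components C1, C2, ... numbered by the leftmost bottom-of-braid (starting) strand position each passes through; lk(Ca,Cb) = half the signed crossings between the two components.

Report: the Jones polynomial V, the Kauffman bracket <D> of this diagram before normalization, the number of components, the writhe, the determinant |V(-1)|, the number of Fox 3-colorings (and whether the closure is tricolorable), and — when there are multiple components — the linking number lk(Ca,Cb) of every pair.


V = 1
<D> = A^6 (w = +2)
1 component over 6 crossings, w = +2
3 Fox colorings among 3^6, |V(-1)| = 1: not tricolorable
why: w = +2 (over 6 crossings) is diagram-only; (-A^3)^(-2) removes it from V


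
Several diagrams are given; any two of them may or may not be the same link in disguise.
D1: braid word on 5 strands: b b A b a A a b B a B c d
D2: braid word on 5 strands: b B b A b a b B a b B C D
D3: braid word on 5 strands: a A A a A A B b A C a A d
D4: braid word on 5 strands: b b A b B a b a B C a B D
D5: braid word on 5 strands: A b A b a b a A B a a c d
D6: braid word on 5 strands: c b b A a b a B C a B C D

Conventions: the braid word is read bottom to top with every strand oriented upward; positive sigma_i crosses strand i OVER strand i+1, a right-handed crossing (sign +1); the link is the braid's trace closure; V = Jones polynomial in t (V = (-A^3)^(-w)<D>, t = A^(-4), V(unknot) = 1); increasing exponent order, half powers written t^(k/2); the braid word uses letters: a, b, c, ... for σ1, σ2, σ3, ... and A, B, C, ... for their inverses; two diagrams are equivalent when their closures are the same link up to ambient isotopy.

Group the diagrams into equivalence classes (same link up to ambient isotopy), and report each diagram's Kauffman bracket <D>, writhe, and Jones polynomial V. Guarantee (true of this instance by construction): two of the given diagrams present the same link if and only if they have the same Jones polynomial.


equivalence classes: {D1, D2, D4, D5, D6} | {D3}
D1 (bracket A^-3 + A^5 - A^9 + A^13; 13 crossings at w = +5): V = -t^(1/2) + t^(3/2) - t^(5/2) - t^(9/2)
V(D2) = -t^(1/2) + t^(3/2) - t^(5/2) - t^(9/2)  (w +1, c 13, <D> = A^-15 + A^-7 - A^-3 + A)
V(D3) = t^(-9/2) - t^(-5/2) - t^(-3/2) - t^(-1/2)  (w -3, c 13, <D> = A^-7 + A^-3 + A - A^9)
V(D4) = -t^(1/2) + t^(3/2) - t^(5/2) - t^(9/2)  (w +1, c 13, <D> = A^-15 + A^-7 - A^-3 + A)
V(D5) = -t^(1/2) + t^(3/2) - t^(5/2) - t^(9/2)  (w +5, c 13, <D> = A^-3 + A^5 - A^9 + A^13)
V(D6) = -t^(1/2) + t^(3/2) - t^(5/2) - t^(9/2)  [13 crossings, <D> = A^-15 + A^-7 - A^-3 + A, w = +1]
key observation: 2 values of V(t) split the 6 diagrams


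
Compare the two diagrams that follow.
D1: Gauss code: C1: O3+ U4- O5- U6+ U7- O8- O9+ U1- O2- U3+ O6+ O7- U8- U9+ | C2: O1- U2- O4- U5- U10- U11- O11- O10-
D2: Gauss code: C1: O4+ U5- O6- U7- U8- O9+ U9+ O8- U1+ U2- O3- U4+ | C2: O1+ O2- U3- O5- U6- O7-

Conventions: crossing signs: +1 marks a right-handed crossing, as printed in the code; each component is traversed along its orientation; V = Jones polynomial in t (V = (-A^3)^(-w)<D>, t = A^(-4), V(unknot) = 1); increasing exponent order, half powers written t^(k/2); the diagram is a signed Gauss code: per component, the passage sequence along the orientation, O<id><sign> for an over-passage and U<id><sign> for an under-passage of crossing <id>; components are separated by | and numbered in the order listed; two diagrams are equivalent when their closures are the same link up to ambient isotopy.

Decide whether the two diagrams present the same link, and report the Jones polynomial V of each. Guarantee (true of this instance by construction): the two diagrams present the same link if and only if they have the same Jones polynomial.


equivalent: yes
V(D1) = -t^(-11/2) + t^(-9/2) - t^(-7/2) - t^(-3/2)  (w -5, c 11, <D> = A^-9 + A^-1 - A^3 + A^7)
V(D2) = -t^(-11/2) + t^(-9/2) - t^(-7/2) - t^(-3/2)  (w -3, c 9, <D> = A^-3 + A^5 - A^9 + A^13)
why: from 11 to 9 crossings by R-moves: one link, two diagrams


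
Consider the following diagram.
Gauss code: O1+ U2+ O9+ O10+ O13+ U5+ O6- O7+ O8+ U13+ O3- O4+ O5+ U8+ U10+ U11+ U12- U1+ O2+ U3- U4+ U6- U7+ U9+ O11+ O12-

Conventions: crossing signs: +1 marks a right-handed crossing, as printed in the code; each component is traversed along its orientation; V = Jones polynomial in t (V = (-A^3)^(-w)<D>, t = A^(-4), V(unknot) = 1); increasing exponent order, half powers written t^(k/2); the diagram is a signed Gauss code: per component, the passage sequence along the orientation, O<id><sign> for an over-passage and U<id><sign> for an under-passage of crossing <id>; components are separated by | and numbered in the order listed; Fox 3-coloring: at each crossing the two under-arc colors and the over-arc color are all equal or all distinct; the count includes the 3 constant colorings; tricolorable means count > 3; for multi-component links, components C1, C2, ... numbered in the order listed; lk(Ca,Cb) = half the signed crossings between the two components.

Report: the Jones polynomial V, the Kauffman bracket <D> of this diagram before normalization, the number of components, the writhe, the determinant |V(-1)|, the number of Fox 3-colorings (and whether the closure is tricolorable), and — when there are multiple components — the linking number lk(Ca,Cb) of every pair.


V(t) = t^2 + 2t^4 - 2t^5 + t^6 - 2t^7 + t^8
bracket: -A^-11 + 2A^-7 - A^-3 + 2A - 2A^5 - A^13, w = +7
1 component, writhe +7, over 13 crossings
det 9, colorings 27 of 3^13 — tricolorable
observation: the span of V is 6, forcing >= 6 crossings in any diagram


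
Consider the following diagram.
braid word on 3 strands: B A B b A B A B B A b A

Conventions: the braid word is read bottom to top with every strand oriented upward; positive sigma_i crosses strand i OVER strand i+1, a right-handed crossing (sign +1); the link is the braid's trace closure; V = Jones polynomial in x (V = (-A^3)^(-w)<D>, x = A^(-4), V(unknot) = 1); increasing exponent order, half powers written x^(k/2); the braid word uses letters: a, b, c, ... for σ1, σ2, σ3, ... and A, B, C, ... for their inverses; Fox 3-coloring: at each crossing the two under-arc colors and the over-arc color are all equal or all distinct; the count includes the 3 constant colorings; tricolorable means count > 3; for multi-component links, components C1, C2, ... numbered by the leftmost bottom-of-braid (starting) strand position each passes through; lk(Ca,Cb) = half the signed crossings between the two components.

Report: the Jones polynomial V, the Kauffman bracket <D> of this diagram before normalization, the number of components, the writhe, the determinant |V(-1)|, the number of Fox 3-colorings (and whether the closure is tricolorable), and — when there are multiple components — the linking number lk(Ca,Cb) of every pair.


Jones polynomial: V(x) = -x^-8 + x^-5 + x^-3
<D> = A^-12 + A^-4 - A^8; writhe -8
components 1, writhe -8 (12 crossings)
3-colorings: 9 of 3^12, det 3 — tricolorable
note: |V(-1)| = 3: so tricolorable, since 3 divides 3


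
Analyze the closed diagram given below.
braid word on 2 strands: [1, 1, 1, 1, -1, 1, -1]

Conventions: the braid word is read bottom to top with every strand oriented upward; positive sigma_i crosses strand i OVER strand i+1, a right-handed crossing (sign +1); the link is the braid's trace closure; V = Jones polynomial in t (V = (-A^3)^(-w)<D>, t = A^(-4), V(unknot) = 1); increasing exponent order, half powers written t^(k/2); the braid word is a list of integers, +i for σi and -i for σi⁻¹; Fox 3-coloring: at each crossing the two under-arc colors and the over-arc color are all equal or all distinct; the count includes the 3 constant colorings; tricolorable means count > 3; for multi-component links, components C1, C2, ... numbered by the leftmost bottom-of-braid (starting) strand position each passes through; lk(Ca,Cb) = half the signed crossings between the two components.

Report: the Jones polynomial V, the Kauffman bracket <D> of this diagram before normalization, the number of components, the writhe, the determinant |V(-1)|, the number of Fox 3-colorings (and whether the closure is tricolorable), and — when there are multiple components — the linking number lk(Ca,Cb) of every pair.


V(t) = t + t^3 - t^4
bracket: A^-7 - A^-3 - A^5, w = +3
1 component, writhe +3, over 7 crossings
det 3, colorings 9 of 3^7 — tricolorable
observation: V spans 3 powers of t: at least 3 crossings in any diagram


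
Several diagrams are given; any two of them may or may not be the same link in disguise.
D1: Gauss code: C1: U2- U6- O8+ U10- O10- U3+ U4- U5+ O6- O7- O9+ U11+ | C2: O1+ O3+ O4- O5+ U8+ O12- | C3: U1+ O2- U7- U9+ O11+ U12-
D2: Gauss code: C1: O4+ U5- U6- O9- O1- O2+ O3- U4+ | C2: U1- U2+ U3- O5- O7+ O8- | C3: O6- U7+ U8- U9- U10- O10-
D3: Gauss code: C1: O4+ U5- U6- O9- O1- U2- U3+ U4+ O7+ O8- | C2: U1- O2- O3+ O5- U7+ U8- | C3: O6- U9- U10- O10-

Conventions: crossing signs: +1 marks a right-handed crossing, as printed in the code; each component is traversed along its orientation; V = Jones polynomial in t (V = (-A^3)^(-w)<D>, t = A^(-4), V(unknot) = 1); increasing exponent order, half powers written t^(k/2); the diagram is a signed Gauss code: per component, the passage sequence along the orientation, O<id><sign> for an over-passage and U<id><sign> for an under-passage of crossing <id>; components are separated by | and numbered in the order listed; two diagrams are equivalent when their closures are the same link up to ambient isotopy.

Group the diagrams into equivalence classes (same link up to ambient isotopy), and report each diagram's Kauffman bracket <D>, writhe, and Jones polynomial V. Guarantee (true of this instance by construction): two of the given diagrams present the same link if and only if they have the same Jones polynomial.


classes: {D1} | {D2, D3}
V(D1) = 1 + t + t^2 + t^3  [12 crossings, <D> = A^-12 + A^-8 + A^-4 + 1, w = 0]
D2 (bracket A^-8 + 2 + A^8; 10 crossings at w = -4): V = t^-5 + 2t^-3 + t^-1
V(D3) = t^-5 + 2t^-3 + t^-1  [10 crossings, <D> = A^-8 + 2 + A^8, w = -4]
note: 2 classes among 3 diagrams; unequal V(t) rules out equality


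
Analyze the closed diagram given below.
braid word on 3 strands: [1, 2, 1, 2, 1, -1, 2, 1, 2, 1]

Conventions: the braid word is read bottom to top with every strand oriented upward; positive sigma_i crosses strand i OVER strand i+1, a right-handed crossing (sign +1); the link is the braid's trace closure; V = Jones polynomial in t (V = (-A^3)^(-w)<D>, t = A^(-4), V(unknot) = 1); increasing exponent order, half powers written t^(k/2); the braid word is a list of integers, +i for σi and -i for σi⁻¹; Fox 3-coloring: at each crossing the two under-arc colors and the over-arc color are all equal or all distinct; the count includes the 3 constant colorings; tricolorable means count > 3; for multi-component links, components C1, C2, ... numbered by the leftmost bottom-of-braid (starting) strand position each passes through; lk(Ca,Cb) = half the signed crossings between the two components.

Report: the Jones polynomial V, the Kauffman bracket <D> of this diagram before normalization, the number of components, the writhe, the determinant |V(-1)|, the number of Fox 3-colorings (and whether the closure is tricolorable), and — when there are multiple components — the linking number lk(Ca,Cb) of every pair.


V(t) = t^3 + t^5 + t^7 + t^9
bracket: A^-12 + A^-4 + A^4 + A^12, w = +8
3 components, writhe +8, over 10 crossings
lk(C1,C2) = +2
linking number lk(C1,C3) = +1
lk(C2,C3): +1
det 4, colorings 3 of 3^10 — not tricolorable
observation: inverse pairs cancel, leaving σ1 σ2 σ1 σ2 σ2 σ1 σ2 σ1


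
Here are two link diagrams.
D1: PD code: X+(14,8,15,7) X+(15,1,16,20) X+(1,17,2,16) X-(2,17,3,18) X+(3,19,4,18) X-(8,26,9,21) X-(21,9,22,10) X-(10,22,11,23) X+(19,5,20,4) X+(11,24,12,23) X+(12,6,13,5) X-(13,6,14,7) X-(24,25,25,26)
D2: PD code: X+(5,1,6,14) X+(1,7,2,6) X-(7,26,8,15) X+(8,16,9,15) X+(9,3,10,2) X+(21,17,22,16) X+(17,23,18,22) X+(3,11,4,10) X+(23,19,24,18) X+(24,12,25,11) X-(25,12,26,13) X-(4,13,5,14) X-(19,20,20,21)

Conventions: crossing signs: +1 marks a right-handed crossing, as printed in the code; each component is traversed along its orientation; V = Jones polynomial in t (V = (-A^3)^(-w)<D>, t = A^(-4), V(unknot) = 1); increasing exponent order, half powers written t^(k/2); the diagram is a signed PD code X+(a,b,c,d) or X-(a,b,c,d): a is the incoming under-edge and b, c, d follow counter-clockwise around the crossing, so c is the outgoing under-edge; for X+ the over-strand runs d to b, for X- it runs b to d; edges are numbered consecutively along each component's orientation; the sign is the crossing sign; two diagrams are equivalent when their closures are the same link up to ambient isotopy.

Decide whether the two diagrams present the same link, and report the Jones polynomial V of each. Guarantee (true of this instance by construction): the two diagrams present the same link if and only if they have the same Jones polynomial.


equivalent: no
V(D1) = -t^(-3/2) - 2t^(1/2) + t^(3/2) - t^(5/2) + t^(7/2)  (w +1, c 13, <D> = -A^-11 + A^-7 - A^-3 + 2A + A^9)
V(D2) = -t^(3/2) - t^(5/2) - 2t^(7/2) + t^(11/2) + t^(13/2) + t^(15/2) - t^(17/2)  [13 crossings, <D> = A^-19 - A^-15 - A^-11 - A^-7 + 2A + A^5 + A^9, w = +5]
key observation: 2 values of V(t) split the 2 diagrams


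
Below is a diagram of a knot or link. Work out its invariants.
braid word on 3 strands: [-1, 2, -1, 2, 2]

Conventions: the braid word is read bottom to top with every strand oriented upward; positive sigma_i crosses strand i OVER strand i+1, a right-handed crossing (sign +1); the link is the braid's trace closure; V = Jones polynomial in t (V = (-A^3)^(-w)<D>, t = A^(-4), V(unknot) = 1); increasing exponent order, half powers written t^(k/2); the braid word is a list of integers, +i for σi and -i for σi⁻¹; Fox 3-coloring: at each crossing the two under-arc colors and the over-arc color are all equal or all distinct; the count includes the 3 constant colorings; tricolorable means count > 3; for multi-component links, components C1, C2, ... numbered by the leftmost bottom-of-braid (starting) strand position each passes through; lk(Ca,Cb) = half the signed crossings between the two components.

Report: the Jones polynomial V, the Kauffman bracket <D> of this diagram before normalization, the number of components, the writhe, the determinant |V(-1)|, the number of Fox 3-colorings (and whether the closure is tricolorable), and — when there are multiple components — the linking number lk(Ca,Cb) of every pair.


V(t) = -t^(-3/2) + t^(-1/2) - 2t^(1/2) + t^(3/2) - 2t^(5/2) + t^(7/2)
bracket: -A^-11 + 2A^-7 - A^-3 + 2A - A^5 + A^9, w = +1
2 components, writhe +1, over 5 crossings
lk(C1,C2) = 0
det 8, colorings 3 of 3^5 — not tricolorable
observation: det 8 = |V(-1)|; not divisible by 3, so not tricolorable


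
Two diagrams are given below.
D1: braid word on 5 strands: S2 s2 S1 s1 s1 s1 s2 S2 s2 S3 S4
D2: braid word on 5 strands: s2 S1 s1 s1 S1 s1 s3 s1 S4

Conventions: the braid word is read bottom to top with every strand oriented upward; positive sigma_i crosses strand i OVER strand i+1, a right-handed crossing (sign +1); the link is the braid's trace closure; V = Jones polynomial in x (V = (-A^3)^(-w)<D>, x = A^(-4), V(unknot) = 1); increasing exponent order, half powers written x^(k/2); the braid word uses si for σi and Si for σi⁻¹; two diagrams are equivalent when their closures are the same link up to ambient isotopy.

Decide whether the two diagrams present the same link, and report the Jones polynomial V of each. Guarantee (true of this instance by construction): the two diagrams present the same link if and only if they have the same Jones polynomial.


equivalent: yes
D1 (bracket A^-7 + A; 11 crossings at w = +1): V = -x^(1/2) - x^(5/2)
D2 (bracket A^-1 + A^7; 9 crossings at w = +3): V = -x^(1/2) - x^(5/2)
key observation: Markov moves rewrite D1 (11 crossings) into D2 (9)


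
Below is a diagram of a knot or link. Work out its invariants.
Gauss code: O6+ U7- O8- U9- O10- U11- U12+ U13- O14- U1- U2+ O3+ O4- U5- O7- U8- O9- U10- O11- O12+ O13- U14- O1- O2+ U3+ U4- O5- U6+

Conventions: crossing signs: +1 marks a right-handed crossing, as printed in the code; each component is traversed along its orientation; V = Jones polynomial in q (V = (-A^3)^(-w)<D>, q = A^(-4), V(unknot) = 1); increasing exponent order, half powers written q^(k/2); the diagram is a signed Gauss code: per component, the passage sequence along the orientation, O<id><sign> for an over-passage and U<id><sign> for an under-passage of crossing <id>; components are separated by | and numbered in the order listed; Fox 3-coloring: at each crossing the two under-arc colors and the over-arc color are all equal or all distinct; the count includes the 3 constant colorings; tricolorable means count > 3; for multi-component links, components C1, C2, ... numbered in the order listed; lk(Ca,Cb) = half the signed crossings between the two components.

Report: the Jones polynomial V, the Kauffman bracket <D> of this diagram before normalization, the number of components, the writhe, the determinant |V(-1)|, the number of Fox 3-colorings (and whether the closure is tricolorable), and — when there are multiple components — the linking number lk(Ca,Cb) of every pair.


Jones polynomial: V(q) = -q^-10 + q^-9 - q^-8 + q^-7 - q^-6 + q^-5 + q^-3
<D> = A^-6 + A^2 - A^6 + A^10 - A^14 + A^18 - A^22; writhe -6
components 1, writhe -6 (14 crossings)
3-colorings: 3 of 3^14, det 7 — not tricolorable
note: w = -6 shifts under R1 moves; the (-A^3)^(6) factor cancels that in V


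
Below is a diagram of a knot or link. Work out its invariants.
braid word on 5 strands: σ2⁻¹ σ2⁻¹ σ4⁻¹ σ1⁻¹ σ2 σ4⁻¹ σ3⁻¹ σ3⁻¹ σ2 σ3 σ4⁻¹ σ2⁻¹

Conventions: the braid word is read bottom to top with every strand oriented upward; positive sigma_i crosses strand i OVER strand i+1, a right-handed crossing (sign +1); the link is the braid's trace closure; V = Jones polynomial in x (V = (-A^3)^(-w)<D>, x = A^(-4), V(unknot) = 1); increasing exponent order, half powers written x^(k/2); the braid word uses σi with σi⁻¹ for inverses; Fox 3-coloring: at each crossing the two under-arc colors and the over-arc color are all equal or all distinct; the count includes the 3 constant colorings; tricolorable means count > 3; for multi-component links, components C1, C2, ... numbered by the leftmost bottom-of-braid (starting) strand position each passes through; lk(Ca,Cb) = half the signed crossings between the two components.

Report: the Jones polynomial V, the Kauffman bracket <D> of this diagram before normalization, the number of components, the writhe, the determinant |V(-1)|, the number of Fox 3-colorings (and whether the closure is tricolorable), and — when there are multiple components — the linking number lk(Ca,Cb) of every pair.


Jones polynomial: V(x) = x^-8 - 2x^-7 + x^-6 - 2x^-5 + 2x^-4 + x^-2
<D> = A^-10 + 2A^-2 - 2A^2 + A^6 - 2A^10 + A^14; writhe -6
components 1, writhe -6 (12 crossings)
3-colorings: 27 of 3^12, det 9 — tricolorable
note: the span of V is 6, forcing >= 6 crossings in any diagram


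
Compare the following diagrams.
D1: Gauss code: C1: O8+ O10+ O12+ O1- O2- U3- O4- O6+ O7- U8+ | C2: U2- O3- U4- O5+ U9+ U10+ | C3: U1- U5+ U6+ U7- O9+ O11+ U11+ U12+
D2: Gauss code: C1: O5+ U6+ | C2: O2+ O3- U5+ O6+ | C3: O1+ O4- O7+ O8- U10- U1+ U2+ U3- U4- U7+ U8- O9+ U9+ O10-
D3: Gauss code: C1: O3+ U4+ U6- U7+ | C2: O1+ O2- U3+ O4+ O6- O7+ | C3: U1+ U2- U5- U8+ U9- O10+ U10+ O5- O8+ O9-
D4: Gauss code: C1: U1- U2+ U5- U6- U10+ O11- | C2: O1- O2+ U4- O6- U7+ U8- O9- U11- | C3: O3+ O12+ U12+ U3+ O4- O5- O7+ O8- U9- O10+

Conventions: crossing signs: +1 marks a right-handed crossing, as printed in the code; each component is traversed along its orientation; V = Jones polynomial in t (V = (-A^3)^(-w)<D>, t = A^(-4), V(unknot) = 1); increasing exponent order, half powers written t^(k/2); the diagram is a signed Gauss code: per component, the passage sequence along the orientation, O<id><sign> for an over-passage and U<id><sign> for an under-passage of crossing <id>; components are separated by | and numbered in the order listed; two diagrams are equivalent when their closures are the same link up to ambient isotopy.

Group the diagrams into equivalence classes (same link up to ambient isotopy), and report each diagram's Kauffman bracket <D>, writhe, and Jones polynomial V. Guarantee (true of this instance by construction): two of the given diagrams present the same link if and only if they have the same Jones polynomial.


equivalence classes: {D1} | {D2, D3} | {D4}
D1 (bracket A^-2 + 2A^6 + A^14; 12 crossings at w = +2): V = t^-2 + 2 + t^2
V(D2) = 1 + t + t^2 + t^3  (w +2, c 10, <D> = A^-6 + A^-2 + A^2 + A^6)
V(D3) = 1 + t + t^2 + t^3  (w +2, c 10, <D> = A^-6 + A^-2 + A^2 + A^6)
V(D4) = t^-5 + 2t^-3 + t^-1  [12 crossings, <D> = A^-2 + 2A^6 + A^14, w = -2]
key observation: 3 values of V(t) split the 4 diagrams


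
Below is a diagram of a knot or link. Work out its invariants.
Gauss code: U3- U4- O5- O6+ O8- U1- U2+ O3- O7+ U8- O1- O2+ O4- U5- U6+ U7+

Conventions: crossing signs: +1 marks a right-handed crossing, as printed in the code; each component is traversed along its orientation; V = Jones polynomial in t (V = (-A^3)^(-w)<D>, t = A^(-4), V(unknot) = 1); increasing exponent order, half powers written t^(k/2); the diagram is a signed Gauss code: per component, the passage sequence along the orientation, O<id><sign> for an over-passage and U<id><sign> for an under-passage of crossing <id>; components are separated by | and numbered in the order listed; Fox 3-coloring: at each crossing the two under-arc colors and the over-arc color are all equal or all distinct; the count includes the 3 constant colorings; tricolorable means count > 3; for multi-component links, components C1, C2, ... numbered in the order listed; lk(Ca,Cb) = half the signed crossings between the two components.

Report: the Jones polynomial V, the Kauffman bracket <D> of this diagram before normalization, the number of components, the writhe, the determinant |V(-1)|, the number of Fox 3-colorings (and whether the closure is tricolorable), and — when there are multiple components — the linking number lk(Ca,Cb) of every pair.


Jones polynomial: V(t) = 1
<D> = A^-6; writhe -2
components 1, writhe -2 (8 crossings)
3-colorings: 3 of 3^8, det 1 — not tricolorable
note: w = -2 shifts under R1 moves; the (-A^3)^(2) factor cancels that in V


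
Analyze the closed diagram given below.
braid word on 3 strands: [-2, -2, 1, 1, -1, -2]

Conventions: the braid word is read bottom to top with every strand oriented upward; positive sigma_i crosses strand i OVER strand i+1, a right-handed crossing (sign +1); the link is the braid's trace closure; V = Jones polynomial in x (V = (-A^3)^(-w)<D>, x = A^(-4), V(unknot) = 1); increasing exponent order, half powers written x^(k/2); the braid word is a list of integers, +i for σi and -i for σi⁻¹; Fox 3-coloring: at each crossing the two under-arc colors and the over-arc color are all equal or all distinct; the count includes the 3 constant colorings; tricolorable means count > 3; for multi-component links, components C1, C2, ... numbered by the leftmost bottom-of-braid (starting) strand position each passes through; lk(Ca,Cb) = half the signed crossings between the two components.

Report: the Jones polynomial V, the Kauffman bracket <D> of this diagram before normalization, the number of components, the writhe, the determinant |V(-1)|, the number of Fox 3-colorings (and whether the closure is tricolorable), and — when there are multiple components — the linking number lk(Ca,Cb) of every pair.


V = -x^-4 + x^-3 + x^-1
<D> = A^-2 + A^6 - A^10 (w = -2)
1 component over 6 crossings, w = -2
9 Fox colorings among 3^6, |V(-1)| = 3: tricolorable
why: free reduction leaves σ2⁻¹ σ2⁻¹ σ1 σ2⁻¹ of the original 6 letters


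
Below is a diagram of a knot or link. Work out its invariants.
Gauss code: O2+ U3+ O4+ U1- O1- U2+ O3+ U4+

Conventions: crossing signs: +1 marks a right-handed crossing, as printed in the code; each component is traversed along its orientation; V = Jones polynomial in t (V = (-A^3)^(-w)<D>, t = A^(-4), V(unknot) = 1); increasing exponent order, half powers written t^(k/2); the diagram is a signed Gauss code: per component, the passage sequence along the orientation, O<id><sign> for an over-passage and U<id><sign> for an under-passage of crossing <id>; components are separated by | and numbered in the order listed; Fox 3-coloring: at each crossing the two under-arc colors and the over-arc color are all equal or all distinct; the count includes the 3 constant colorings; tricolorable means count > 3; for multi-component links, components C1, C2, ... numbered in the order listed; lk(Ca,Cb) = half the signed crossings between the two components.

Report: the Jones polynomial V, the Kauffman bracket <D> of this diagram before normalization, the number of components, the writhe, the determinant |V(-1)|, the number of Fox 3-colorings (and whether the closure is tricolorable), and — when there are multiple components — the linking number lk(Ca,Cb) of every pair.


V = t + t^3 - t^4
<D> = -A^-10 + A^-6 + A^2 (w = +2)
1 component over 4 crossings, w = +2
9 Fox colorings among 3^4, |V(-1)| = 3: tricolorable
why: V spans 3 powers of t: at least 3 crossings in any diagram


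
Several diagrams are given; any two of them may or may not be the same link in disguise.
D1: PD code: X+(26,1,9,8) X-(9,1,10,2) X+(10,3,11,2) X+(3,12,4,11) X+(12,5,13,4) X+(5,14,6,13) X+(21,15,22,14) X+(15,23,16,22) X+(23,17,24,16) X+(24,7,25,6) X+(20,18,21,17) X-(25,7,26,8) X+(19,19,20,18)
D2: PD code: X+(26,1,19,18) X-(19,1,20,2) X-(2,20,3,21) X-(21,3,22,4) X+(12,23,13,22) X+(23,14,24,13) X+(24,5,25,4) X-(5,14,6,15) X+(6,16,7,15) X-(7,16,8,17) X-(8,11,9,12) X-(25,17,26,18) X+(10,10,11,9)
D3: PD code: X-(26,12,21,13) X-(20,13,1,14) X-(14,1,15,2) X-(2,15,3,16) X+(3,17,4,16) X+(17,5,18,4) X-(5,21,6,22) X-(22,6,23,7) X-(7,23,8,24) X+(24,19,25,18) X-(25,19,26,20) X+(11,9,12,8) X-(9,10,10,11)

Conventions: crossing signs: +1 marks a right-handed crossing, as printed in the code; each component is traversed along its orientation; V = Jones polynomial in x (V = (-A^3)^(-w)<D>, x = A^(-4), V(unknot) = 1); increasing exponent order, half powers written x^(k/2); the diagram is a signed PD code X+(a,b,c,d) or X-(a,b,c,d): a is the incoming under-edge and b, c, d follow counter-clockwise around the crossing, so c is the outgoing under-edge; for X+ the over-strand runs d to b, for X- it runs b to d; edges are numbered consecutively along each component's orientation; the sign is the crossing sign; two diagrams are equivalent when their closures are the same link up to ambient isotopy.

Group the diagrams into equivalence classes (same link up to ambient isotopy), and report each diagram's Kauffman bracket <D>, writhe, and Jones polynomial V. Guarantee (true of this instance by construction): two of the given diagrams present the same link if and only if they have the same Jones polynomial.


equivalence classes: {D1} | {D2} | {D3}
D1 (bracket -A^-11 + 2A^-7 - 2A^-3 + 2A - 2A^5 + 2A^9 + A^17; 13 crossings at w = +9): V = -x^(5/2) - 2x^(9/2) + 2x^(11/2) - 2x^(13/2) + 2x^(15/2) - 2x^(17/2) + x^(19/2)
V(D2) = x^(-7/2) - 2x^(-5/2) + x^(-3/2) - 2x^(-1/2) + x^(1/2) - x^(3/2)  [13 crossings, <D> = A^-9 - A^-5 + 2A^-1 - A^3 + 2A^7 - A^11, w = -1]
V(D3) = -x^(-11/2) + x^(-9/2) - x^(-7/2) - x^(-3/2)  (w -5, c 13, <D> = A^-9 + A^-1 - A^3 + A^7)
observation: comparing 3 Jones polynomials yields 3 groups


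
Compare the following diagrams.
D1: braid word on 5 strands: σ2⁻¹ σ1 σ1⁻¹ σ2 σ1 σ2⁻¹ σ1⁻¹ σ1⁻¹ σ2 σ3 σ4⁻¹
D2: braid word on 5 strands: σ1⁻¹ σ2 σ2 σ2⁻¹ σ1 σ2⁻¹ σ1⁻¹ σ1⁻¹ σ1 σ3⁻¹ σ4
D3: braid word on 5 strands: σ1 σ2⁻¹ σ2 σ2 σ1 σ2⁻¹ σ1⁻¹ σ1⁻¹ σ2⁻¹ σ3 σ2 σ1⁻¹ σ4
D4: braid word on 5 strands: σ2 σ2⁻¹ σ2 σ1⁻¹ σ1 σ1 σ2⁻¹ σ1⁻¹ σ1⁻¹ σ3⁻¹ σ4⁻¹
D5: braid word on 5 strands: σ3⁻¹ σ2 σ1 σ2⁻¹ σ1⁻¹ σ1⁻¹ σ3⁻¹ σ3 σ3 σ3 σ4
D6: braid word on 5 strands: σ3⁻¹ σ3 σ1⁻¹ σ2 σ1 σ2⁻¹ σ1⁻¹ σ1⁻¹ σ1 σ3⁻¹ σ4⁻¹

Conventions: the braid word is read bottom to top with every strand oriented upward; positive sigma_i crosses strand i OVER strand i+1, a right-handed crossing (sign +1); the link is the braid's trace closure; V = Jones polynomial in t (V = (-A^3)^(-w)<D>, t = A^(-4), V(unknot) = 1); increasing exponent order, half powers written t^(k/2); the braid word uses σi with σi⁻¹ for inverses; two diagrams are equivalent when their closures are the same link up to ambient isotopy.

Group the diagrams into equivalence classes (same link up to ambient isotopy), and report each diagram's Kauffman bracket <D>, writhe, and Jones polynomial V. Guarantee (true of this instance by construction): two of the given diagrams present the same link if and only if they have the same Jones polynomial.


grouping into links: {D1, D2, D3, D4, D5, D6}
V(D1) = -t^(-5/2) - t^(-1/2)  (w -1, c 11, <D> = A^-1 + A^7)
D2 (bracket A^-1 + A^7; 11 crossings at w = -1): V = -t^(-5/2) - t^(-1/2)
V(D3) = -t^(-5/2) - t^(-1/2)  (w +1, c 13, <D> = A^5 + A^13)
V(D4) = -t^(-5/2) - t^(-1/2)  [11 crossings, <D> = A^-7 + A, w = -3]
V(D5) = -t^(-5/2) - t^(-1/2)  [11 crossings, <D> = A^5 + A^13, w = +1]
D6 (bracket A^-7 + A; 11 crossings at w = -3): V = -t^(-5/2) - t^(-1/2)
why: one V(t) for all 6 diagrams — one class (guaranteed)


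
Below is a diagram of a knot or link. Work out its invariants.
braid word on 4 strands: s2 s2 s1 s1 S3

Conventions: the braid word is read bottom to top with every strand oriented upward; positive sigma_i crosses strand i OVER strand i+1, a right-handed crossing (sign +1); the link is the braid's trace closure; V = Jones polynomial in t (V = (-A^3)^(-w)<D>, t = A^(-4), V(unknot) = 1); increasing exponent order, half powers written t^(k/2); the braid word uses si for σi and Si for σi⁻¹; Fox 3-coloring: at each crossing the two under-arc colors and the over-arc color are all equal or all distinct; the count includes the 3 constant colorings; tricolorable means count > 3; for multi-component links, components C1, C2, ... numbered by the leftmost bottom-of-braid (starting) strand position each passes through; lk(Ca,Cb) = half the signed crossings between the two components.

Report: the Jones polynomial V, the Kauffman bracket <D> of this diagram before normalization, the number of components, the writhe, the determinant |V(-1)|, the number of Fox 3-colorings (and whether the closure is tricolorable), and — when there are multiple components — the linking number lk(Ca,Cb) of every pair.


V = t + 2t^3 + t^5
<D> = -A^-11 - 2A^-3 - A^5 (w = +3)
3 components over 5 crossings, w = +3
lk(C1,C2): +1
lk(C1,C3) = 0
linking number lk(C2,C3) = +1
3 Fox colorings among 3^5, |V(-1)| = 4: not tricolorable
why: |V(-1)| = 4: so not tricolorable, since 3 does not divide 4


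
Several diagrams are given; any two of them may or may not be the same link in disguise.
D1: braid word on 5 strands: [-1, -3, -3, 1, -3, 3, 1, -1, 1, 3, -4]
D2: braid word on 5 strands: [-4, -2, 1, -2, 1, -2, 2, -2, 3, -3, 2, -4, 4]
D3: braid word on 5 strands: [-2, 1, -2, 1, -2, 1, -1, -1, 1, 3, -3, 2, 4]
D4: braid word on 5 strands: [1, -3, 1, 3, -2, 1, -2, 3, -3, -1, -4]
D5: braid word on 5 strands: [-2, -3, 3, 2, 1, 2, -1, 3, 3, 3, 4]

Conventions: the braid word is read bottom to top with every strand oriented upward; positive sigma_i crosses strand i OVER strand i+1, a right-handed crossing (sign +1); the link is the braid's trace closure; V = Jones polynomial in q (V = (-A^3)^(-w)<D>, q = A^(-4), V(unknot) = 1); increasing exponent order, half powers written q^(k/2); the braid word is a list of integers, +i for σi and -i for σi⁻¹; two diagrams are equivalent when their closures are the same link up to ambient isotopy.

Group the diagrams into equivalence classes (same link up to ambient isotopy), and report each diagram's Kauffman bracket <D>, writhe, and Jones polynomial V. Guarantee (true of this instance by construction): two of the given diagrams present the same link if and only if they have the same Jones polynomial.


classes: {D1} | {D2, D3, D4} | {D5}
V(D1) = -q^(-1/2) - q^(1/2)  [11 crossings, <D> = A^-5 + A^-1, w = -1]
V(D2) = -q^(-5/2) - q^(5/2)  (w -1, c 13, <D> = A^-13 + A^7)
V(D3) = -q^(-5/2) - q^(5/2)  (w +1, c 13, <D> = A^-7 + A^13)
V(D4) = -q^(-5/2) - q^(5/2)  (w -1, c 11, <D> = A^-13 + A^7)
V(D5) = -q^(1/2) - q^(3/2) - q^(5/2) + q^(9/2)  [11 crossings, <D> = -A^-3 + A^5 + A^9 + A^13, w = +5]
insight: comparing 5 Jones polynomials yields 3 groups


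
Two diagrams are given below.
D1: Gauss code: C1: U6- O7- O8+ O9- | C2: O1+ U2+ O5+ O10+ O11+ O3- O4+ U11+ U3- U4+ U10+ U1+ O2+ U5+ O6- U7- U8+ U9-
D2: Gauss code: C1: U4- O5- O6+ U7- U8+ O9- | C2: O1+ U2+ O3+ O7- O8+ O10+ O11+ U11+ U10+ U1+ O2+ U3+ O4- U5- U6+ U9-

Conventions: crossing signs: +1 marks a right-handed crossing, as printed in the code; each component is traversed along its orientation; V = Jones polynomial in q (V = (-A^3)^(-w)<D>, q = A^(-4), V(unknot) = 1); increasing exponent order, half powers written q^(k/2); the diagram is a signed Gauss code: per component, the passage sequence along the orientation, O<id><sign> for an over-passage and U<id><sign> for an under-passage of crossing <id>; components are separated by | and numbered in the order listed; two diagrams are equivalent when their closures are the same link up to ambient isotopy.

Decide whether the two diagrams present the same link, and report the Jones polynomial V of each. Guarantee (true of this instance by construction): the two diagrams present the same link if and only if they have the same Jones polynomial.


same link: yes
V(D1) = -q^(-3/2) - 2q^(1/2) + q^(3/2) - q^(5/2) + q^(7/2)  [11 crossings, <D> = -A^-5 + A^-1 - A^3 + 2A^7 + A^15, w = +3]
V(D2) = -q^(-3/2) - 2q^(1/2) + q^(3/2) - q^(5/2) + q^(7/2)  [11 crossings, <D> = -A^-5 + A^-1 - A^3 + 2A^7 + A^15, w = +3]
insight: Reidemeister moves carry D1 (11 crossings) to D2 (11)


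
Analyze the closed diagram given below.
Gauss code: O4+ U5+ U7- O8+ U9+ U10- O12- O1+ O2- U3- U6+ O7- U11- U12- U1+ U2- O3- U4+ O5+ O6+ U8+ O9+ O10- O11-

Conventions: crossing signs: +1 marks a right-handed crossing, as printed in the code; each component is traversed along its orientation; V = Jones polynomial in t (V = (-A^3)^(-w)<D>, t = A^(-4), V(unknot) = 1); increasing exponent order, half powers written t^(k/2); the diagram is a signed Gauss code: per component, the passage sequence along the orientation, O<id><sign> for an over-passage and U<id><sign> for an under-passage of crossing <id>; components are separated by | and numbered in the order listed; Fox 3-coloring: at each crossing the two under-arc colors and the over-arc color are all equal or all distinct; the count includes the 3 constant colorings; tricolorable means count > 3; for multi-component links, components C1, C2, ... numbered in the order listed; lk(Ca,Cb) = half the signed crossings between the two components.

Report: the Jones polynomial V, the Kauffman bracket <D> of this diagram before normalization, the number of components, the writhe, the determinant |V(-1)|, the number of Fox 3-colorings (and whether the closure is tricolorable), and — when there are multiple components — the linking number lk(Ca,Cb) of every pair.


V(t) = -t^-3 + 2t^-2 - 2t^-1 + 3 - 2t + 2t^2 - t^3
bracket: -A^-12 + 2A^-8 - 2A^-4 + 3 - 2A^4 + 2A^8 - A^12, w = 0
1 component, writhe 0, over 12 crossings
det 13, colorings 3 of 3^12 — not tricolorable
observation: the span of V is 6, forcing >= 6 crossings in any diagram


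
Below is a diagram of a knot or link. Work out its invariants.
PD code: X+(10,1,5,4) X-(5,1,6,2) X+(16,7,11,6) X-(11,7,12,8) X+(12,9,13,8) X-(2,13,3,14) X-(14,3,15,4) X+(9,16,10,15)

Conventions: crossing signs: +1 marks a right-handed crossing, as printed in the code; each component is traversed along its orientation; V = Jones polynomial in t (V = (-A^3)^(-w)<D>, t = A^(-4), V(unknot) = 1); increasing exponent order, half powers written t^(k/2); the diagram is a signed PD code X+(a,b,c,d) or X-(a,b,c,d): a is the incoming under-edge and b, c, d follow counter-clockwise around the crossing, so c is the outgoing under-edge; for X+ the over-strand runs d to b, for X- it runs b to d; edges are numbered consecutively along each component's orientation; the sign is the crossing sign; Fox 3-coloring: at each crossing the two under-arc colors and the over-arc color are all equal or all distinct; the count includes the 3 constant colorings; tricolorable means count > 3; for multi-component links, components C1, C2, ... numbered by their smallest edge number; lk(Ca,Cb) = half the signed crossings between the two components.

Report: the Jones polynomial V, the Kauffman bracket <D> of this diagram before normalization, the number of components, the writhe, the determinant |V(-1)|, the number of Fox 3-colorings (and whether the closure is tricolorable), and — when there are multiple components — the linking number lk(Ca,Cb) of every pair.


Jones polynomial: V(t) = t^-2 + 2 + t^2
<D> = A^-8 + 2 + A^8; writhe 0
components 3, writhe 0 (8 crossings)
linking number lk(C1,C2) = 0
lk(C1,C3): -1
lk(C2,C3) = +1
3-colorings: 3 of 3^8, det 4 — not tricolorable
note: V is palindromic (span 4, det 4): t -> 1/t fixes it; necessary, not sufficient, for amphichirality


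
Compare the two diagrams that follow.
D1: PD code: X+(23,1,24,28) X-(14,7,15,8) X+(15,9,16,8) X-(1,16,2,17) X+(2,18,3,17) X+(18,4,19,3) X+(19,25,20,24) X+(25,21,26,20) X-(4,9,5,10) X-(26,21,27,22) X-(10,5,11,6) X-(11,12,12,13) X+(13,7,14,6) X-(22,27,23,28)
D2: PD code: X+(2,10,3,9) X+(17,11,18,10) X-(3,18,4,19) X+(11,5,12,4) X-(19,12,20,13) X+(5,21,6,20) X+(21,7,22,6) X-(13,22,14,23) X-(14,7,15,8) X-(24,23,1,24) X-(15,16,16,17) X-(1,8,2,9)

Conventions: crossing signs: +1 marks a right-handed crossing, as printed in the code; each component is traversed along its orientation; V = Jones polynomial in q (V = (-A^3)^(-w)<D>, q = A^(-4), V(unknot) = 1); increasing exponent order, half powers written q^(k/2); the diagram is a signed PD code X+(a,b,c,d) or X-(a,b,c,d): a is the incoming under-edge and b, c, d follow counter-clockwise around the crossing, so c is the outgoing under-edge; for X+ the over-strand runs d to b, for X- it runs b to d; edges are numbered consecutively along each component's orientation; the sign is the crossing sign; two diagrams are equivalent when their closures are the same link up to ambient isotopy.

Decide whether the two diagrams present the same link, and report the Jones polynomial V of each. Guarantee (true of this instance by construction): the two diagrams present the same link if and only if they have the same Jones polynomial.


equivalent: no
D1 (bracket 1; 14 crossings at w = 0): V = 1
V(D2) = -q^-3 + 2q^-2 - 2q^-1 + 3 - 2q + 2q^2 - q^3  [12 crossings, <D> = -A^-18 + 2A^-14 - 2A^-10 + 3A^-6 - 2A^-2 + 2A^2 - A^6, w = -2]
observation: 2 classes among 2 diagrams; unequal V(q) rules out equality


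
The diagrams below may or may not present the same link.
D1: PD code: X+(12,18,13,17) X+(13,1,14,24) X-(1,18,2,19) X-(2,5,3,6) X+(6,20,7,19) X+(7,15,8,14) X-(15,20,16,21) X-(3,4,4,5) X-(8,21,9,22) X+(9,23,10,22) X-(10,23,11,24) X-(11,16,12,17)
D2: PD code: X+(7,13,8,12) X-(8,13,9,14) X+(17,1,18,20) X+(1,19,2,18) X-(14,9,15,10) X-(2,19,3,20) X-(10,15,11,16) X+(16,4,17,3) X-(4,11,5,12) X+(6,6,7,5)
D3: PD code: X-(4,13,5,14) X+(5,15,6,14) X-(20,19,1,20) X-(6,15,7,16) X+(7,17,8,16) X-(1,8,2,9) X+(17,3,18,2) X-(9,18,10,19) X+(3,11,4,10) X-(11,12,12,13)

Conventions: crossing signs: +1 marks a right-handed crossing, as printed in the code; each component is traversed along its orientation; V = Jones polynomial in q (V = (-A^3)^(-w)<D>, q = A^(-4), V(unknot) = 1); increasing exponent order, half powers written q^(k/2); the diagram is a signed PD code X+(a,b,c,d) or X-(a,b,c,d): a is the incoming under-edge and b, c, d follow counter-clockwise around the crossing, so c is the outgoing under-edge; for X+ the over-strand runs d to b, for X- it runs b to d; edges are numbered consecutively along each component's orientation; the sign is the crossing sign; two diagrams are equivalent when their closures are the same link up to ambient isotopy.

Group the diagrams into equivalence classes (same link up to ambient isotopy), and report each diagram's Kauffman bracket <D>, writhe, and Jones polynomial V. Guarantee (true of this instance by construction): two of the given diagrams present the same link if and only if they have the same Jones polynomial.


classes: {D1} | {D2} | {D3}
V(D1) = 1  [12 crossings, <D> = A^-6, w = -2]
V(D2) = -q^-4 + q^-3 + q^-1  (w 0, c 10, <D> = A^4 + A^12 - A^16)
D3 (bracket A^-14 - A^-10 + A^-6 - A^-2 + A^2; 10 crossings at w = -2): V = q^-2 - q^-1 + 1 - q + q^2
note: comparing 3 Jones polynomials yields 3 groups
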